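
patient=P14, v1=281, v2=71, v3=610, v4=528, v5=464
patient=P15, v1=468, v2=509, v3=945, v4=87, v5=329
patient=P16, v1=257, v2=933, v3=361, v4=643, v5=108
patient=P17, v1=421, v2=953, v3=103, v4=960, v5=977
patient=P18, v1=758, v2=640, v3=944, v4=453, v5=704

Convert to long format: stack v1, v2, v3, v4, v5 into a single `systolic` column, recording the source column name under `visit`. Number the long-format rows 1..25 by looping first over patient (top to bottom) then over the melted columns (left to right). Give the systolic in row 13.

361

25 rows total (5 × 5). Row 13: index ⌊(13-1)/5⌋ = 2 into patient → P16; (13-1) mod 5 = 2 into the melted columns → v3.
So row 13 is (P16, v3, 361); systolic = 361.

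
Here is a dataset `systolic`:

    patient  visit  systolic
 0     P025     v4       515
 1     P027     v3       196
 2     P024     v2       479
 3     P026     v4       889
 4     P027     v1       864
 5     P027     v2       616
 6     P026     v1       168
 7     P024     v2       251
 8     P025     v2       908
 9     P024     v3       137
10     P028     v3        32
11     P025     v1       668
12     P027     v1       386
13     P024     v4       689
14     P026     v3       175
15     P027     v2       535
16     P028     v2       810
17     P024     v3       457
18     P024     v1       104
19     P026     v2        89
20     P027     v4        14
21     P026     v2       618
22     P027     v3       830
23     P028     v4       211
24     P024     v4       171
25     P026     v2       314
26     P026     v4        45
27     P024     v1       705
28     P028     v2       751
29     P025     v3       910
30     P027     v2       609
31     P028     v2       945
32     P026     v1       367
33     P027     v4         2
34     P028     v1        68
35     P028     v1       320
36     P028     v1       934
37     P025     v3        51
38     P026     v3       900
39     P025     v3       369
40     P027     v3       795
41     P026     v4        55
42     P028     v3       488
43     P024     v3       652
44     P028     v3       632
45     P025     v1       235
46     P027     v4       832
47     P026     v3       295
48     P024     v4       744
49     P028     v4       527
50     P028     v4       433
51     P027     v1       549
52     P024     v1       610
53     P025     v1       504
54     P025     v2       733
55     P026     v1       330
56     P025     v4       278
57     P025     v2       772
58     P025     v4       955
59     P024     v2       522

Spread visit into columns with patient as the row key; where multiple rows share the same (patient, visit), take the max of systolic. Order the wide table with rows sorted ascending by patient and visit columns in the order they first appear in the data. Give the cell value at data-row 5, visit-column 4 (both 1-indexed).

With rows sorted ascending by patient, row 5 is patient=P028. visit columns in first-appearance order: v4, v3, v2, v1; column 4 is v1.
Long rows with patient=P028, visit=v1: max(68, 320, 934) = 934.

934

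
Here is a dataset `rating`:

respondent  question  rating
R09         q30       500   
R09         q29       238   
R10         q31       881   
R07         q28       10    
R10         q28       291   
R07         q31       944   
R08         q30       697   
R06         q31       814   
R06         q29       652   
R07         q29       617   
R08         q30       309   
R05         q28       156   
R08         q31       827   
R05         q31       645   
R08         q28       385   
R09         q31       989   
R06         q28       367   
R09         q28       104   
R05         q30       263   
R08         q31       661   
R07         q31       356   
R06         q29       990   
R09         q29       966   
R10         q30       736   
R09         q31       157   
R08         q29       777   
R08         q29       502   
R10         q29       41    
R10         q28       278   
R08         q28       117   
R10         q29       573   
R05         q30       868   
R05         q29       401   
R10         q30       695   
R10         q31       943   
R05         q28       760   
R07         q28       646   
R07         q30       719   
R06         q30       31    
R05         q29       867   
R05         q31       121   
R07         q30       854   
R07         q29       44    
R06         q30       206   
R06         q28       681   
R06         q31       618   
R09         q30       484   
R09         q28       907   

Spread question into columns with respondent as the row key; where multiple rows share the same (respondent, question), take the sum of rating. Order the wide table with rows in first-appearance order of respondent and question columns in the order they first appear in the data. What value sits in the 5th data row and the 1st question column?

With rows in first-appearance order of respondent, row 5 is respondent=R06. question columns in first-appearance order: q30, q29, q31, q28; column 1 is q30.
Long rows with respondent=R06, question=q30: 31 + 206 = 237.

237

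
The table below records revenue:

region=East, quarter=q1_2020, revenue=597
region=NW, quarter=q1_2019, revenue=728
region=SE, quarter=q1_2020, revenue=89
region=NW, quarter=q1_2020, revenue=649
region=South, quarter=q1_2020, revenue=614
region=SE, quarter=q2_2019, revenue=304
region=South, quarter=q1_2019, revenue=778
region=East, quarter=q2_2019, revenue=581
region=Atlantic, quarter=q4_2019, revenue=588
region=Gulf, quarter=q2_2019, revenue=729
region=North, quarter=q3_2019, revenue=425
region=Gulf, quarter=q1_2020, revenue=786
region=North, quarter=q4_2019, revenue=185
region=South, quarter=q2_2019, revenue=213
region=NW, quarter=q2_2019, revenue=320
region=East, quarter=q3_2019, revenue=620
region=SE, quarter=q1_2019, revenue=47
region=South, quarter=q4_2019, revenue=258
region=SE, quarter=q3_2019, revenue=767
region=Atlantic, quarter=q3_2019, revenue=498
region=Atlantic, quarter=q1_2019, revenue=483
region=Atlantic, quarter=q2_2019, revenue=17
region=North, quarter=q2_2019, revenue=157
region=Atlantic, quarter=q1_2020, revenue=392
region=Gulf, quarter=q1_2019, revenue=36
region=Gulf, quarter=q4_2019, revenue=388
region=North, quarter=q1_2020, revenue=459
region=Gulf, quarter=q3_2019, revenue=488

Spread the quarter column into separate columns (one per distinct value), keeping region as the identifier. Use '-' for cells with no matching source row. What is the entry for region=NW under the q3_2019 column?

-

No long-format row has region=NW and quarter=q3_2019, so the cell is -.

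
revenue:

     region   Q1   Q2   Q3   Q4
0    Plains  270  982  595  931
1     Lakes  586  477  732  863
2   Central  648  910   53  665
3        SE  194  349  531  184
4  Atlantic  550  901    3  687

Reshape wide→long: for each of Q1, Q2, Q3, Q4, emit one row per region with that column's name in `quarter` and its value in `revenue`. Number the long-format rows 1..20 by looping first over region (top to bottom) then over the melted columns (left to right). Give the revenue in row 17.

550

20 rows total (5 × 4). Row 17: index ⌊(17-1)/4⌋ = 4 into region → Atlantic; (17-1) mod 4 = 0 into the melted columns → Q1.
So row 17 is (Atlantic, Q1, 550); revenue = 550.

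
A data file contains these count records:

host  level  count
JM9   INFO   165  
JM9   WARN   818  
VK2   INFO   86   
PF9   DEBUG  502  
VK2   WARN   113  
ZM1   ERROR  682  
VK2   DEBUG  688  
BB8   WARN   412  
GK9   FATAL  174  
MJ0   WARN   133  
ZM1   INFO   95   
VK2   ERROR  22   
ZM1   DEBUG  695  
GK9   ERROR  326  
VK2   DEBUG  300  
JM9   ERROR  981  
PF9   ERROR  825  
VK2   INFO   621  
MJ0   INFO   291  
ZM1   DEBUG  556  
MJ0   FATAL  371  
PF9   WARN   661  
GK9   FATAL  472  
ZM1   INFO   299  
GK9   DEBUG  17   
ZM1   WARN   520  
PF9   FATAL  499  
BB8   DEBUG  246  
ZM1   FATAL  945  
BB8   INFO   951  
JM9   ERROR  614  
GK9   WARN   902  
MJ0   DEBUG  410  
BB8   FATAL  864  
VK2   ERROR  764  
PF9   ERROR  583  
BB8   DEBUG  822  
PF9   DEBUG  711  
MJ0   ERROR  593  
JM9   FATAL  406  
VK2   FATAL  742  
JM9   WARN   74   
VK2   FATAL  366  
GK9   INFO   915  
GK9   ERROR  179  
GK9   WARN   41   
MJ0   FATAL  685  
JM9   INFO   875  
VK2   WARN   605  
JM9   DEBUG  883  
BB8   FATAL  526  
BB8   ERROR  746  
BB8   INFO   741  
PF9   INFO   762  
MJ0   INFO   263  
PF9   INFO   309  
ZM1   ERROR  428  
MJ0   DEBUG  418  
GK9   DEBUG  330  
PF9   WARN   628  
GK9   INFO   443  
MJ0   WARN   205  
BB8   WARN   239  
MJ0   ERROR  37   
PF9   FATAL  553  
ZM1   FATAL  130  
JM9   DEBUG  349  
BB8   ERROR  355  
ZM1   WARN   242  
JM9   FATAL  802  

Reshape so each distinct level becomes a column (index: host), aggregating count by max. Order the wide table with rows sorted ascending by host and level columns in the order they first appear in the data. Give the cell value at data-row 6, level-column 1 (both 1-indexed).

621

With rows sorted ascending by host, row 6 is host=VK2. level columns in first-appearance order: INFO, WARN, DEBUG, ERROR, FATAL; column 1 is INFO.
Long rows with host=VK2, level=INFO: max(86, 621) = 621.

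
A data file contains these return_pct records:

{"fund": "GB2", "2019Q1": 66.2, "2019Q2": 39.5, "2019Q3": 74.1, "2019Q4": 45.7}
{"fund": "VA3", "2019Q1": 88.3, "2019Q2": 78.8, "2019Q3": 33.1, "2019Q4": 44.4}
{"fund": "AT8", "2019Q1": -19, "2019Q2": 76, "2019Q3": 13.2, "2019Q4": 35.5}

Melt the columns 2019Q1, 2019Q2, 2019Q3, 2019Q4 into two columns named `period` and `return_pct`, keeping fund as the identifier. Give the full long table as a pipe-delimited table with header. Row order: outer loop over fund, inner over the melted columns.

Each (fund, column) pair becomes one row: 3 × 4 = 12 rows.
For example, (GB2, 2019Q1) → return_pct=66.2.

| fund | period | return_pct |
| GB2 | 2019Q1 | 66.2 |
| GB2 | 2019Q2 | 39.5 |
| GB2 | 2019Q3 | 74.1 |
| GB2 | 2019Q4 | 45.7 |
| VA3 | 2019Q1 | 88.3 |
| VA3 | 2019Q2 | 78.8 |
| VA3 | 2019Q3 | 33.1 |
| VA3 | 2019Q4 | 44.4 |
| AT8 | 2019Q1 | -19 |
| AT8 | 2019Q2 | 76 |
| AT8 | 2019Q3 | 13.2 |
| AT8 | 2019Q4 | 35.5 |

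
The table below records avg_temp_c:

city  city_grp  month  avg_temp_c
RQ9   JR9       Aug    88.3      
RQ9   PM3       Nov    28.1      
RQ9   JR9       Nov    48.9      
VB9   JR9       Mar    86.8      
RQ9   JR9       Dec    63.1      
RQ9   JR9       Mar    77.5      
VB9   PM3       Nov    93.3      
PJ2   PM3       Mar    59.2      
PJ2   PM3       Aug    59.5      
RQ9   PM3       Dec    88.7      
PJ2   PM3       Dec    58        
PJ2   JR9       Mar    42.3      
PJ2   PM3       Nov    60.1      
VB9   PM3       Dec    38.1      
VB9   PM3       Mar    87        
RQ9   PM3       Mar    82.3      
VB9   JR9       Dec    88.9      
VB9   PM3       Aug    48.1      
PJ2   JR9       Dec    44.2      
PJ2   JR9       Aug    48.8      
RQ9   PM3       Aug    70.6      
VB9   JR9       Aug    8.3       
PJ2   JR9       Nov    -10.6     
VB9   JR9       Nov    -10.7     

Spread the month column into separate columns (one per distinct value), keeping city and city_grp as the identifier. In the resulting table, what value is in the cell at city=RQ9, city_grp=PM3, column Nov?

Wide layout: rows indexed by city and city_grp, columns are the 4 distinct month values (Aug, Nov, Mar, Dec).
Cell (city=RQ9, city_grp=PM3, month=Nov) draws from the long row where city=RQ9, city_grp=PM3 and month=Nov, which has avg_temp_c=28.1.

28.1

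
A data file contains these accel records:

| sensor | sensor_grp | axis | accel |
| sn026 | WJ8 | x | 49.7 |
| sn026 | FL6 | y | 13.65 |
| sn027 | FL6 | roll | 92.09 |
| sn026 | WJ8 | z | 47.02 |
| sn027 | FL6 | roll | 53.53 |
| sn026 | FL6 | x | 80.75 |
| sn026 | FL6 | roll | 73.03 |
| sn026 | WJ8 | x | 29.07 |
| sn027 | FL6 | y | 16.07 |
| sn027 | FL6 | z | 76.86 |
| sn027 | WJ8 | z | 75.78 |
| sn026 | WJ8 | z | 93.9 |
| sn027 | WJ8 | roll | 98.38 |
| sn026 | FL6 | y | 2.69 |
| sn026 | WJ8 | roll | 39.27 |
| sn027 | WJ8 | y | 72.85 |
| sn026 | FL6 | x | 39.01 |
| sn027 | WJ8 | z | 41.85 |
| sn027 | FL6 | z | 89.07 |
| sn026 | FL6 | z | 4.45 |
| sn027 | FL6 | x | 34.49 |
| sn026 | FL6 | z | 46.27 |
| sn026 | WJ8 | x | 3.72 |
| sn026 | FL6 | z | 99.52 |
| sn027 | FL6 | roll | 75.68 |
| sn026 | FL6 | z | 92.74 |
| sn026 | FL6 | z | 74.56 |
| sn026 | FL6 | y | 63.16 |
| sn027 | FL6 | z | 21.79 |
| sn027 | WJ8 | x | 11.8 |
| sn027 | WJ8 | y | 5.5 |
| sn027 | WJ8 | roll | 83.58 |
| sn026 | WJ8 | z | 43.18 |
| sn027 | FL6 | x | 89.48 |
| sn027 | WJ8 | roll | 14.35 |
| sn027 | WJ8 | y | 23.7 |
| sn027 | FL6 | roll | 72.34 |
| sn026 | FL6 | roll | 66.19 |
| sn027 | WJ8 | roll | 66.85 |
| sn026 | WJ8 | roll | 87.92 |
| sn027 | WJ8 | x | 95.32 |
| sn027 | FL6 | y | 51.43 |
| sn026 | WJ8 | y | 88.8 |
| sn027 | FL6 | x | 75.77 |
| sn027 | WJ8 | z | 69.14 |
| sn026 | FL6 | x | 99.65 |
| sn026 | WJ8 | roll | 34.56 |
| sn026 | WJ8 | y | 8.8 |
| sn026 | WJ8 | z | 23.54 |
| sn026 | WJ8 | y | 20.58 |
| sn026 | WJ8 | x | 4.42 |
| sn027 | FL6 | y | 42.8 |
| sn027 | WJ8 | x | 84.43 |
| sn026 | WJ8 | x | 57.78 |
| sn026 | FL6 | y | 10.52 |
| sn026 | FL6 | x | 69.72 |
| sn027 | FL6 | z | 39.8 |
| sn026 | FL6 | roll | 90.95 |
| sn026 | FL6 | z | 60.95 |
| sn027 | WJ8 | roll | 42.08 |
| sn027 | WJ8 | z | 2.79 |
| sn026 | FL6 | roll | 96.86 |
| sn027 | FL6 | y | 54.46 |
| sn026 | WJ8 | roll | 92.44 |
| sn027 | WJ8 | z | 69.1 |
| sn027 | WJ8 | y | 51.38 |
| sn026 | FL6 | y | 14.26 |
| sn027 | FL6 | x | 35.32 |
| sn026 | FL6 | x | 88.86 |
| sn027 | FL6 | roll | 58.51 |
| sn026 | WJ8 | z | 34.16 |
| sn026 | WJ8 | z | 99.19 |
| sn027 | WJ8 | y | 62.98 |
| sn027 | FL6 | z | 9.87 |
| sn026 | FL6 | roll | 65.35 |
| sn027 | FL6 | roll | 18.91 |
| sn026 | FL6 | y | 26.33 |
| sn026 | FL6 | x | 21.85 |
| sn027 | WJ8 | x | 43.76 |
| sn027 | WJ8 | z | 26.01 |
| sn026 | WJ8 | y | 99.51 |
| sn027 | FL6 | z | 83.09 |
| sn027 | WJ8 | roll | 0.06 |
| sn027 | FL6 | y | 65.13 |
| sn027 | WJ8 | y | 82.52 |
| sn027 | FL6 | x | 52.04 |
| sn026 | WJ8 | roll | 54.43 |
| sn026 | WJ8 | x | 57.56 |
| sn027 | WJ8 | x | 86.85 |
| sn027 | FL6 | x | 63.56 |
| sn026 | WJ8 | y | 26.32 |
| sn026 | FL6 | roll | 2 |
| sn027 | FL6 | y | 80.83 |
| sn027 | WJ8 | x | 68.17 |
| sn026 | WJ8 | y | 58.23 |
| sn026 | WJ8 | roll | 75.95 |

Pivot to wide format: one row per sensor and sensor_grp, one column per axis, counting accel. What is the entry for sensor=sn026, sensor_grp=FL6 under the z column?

Rows with sensor=sn026, sensor_grp=FL6 and axis=z: accel values are 4.45, 46.27, 99.52, 92.74, 74.56, 60.95.
6 rows match — count = 6.

6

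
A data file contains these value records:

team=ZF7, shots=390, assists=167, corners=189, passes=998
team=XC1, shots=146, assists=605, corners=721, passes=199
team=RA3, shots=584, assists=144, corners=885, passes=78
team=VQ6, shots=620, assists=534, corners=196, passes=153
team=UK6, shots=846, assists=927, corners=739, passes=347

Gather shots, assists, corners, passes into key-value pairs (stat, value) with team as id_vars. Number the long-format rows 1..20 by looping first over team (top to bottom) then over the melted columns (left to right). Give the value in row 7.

20 rows total (5 × 4). Row 7: index ⌊(7-1)/4⌋ = 1 into team → XC1; (7-1) mod 4 = 2 into the melted columns → corners.
So row 7 is (XC1, corners, 721); value = 721.

721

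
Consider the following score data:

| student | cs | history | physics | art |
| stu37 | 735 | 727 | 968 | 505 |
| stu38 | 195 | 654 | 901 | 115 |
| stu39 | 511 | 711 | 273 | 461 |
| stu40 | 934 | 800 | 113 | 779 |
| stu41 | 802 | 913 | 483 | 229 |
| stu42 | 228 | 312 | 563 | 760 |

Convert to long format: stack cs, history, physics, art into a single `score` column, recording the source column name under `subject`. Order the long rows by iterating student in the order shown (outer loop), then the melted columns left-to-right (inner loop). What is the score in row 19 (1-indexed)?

24 rows total (6 × 4). Row 19: index ⌊(19-1)/4⌋ = 4 into student → stu41; (19-1) mod 4 = 2 into the melted columns → physics.
So row 19 is (stu41, physics, 483); score = 483.

483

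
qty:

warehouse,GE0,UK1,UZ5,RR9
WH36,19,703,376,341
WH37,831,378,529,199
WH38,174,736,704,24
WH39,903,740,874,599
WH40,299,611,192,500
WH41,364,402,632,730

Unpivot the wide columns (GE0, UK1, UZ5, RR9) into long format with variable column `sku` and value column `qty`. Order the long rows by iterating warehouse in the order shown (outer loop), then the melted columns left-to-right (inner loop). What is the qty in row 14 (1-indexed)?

24 rows total (6 × 4). Row 14: index ⌊(14-1)/4⌋ = 3 into warehouse → WH39; (14-1) mod 4 = 1 into the melted columns → UK1.
So row 14 is (WH39, UK1, 740); qty = 740.

740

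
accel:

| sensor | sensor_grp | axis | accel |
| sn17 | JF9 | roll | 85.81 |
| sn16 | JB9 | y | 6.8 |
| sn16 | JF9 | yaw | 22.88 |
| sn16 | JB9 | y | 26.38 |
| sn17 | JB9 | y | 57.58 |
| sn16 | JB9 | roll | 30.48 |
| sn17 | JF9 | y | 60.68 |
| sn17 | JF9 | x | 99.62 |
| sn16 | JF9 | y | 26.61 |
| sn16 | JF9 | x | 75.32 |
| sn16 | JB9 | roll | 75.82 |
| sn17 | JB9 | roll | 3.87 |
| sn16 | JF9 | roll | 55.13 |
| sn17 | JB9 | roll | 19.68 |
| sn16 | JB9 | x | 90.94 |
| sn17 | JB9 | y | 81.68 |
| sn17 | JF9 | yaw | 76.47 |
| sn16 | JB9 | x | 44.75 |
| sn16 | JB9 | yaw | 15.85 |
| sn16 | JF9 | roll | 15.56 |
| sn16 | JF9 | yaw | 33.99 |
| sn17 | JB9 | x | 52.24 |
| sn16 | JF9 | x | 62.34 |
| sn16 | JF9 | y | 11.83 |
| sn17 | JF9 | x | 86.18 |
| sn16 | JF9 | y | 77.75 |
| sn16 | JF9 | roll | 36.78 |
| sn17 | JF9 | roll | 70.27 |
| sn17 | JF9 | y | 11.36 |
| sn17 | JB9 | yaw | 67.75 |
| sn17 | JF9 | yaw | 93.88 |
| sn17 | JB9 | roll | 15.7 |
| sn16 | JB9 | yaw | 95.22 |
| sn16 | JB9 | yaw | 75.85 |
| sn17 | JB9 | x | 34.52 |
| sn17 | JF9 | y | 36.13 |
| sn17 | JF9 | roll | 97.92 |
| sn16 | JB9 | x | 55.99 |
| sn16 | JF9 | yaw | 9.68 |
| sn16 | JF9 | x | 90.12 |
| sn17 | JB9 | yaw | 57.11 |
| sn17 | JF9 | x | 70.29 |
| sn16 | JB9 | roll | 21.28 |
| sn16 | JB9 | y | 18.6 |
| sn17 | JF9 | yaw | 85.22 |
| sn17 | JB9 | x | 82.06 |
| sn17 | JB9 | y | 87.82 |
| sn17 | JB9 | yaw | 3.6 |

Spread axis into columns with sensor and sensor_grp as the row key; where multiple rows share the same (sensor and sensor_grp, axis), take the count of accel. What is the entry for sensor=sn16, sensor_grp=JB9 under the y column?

3

Rows with sensor=sn16, sensor_grp=JB9 and axis=y: accel values are 6.8, 26.38, 18.6.
3 rows match — count = 3.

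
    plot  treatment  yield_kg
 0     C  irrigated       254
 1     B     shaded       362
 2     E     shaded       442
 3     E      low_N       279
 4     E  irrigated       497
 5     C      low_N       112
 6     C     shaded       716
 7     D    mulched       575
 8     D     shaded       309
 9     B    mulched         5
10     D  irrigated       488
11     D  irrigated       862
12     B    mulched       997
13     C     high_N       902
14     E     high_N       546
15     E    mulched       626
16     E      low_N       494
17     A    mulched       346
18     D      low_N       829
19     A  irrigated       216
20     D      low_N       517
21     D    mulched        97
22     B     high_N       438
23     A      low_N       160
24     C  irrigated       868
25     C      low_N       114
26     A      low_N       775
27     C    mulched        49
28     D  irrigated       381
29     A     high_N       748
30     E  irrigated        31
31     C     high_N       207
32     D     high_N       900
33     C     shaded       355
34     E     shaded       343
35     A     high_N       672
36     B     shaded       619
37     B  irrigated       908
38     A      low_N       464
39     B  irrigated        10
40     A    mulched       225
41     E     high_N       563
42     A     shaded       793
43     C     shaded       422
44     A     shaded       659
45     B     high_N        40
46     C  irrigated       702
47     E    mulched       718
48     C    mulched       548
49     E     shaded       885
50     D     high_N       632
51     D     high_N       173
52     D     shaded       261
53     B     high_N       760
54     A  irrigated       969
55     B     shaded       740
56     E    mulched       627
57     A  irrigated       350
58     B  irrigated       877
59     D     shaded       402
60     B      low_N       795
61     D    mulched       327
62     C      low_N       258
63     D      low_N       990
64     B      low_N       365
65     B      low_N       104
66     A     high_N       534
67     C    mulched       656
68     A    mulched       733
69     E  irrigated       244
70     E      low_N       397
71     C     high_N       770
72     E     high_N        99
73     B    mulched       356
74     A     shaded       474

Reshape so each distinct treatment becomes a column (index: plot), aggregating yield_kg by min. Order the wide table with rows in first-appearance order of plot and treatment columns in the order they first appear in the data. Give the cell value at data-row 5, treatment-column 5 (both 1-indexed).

534

With rows in first-appearance order of plot, row 5 is plot=A. treatment columns in first-appearance order: irrigated, shaded, low_N, mulched, high_N; column 5 is high_N.
Long rows with plot=A, treatment=high_N: min(748, 672, 534) = 534.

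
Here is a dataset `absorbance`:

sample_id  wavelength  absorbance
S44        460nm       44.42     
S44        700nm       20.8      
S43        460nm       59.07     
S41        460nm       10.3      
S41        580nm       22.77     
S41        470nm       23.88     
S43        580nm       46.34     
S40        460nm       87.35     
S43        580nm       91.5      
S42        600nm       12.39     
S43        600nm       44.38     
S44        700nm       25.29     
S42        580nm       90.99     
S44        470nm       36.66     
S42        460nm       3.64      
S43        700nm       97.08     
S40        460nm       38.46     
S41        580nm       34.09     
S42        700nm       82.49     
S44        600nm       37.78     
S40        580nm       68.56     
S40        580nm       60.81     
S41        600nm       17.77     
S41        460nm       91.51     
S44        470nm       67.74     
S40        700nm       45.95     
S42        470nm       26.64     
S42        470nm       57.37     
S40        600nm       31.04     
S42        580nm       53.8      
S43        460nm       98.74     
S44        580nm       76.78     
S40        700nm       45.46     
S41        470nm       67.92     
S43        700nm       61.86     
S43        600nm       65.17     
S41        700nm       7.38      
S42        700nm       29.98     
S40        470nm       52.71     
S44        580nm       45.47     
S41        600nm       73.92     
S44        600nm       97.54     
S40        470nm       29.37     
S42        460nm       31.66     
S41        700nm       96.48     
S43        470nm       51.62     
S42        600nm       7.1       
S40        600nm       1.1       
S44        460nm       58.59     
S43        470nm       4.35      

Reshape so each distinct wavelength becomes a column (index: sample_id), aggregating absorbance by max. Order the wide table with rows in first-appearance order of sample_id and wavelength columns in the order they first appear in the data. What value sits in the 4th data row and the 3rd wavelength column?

68.56

With rows in first-appearance order of sample_id, row 4 is sample_id=S40. wavelength columns in first-appearance order: 460nm, 700nm, 580nm, 470nm, 600nm; column 3 is 580nm.
Long rows with sample_id=S40, wavelength=580nm: max(68.56, 60.81) = 68.56.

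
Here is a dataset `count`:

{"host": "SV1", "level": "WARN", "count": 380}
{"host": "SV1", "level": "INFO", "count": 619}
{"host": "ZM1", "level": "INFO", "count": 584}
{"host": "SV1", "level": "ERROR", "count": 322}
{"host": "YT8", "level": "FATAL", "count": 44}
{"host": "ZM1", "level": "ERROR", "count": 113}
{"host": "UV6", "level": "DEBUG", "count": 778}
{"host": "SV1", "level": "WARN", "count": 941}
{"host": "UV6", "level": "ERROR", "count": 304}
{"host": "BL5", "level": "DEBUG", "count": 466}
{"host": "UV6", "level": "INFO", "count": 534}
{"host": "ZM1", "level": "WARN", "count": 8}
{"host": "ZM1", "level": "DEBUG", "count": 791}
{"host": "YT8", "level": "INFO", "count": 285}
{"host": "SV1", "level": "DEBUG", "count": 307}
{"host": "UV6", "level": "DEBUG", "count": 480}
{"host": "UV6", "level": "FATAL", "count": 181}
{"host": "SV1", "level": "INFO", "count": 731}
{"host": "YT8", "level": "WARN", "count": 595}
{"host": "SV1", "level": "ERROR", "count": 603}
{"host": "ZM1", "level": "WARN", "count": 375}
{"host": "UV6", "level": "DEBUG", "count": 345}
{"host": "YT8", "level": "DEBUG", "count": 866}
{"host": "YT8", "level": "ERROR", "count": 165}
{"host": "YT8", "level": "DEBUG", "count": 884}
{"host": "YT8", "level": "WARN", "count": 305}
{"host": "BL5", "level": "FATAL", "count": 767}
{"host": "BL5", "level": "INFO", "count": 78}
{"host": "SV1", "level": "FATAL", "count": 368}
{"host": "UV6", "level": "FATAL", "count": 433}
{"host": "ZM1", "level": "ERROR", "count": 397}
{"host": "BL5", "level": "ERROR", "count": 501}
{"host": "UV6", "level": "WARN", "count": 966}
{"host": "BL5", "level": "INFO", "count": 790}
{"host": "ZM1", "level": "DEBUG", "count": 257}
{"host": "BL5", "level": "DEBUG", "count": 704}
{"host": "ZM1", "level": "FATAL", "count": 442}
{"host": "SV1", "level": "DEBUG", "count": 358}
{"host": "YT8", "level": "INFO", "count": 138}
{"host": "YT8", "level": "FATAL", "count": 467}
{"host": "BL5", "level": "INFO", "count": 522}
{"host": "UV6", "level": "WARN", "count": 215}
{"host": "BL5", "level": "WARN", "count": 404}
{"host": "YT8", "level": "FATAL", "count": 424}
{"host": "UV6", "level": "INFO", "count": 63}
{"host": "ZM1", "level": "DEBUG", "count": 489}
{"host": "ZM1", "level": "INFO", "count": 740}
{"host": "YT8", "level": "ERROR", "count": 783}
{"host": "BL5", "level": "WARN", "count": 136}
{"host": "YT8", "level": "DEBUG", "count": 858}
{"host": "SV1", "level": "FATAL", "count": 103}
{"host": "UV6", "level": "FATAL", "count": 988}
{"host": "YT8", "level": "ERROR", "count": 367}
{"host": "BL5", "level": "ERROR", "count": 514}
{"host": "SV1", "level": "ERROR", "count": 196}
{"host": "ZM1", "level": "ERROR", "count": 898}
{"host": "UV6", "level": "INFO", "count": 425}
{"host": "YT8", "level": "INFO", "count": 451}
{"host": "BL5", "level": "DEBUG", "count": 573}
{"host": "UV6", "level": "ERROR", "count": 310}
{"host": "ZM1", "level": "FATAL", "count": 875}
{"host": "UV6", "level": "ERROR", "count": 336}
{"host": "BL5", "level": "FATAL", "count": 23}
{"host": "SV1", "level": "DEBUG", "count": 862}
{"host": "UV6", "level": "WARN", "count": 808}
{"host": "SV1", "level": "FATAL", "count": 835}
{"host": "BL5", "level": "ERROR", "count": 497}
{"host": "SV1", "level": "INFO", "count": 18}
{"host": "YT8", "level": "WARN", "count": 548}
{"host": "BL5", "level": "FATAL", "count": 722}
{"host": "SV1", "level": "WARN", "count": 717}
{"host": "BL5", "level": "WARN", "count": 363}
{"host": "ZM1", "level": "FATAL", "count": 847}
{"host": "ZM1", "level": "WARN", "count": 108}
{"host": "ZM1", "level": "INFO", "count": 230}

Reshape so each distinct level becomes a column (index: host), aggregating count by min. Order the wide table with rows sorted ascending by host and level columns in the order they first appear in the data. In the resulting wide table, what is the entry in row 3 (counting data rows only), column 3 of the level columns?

304

With rows sorted ascending by host, row 3 is host=UV6. level columns in first-appearance order: WARN, INFO, ERROR, FATAL, DEBUG; column 3 is ERROR.
Long rows with host=UV6, level=ERROR: min(304, 310, 336) = 304.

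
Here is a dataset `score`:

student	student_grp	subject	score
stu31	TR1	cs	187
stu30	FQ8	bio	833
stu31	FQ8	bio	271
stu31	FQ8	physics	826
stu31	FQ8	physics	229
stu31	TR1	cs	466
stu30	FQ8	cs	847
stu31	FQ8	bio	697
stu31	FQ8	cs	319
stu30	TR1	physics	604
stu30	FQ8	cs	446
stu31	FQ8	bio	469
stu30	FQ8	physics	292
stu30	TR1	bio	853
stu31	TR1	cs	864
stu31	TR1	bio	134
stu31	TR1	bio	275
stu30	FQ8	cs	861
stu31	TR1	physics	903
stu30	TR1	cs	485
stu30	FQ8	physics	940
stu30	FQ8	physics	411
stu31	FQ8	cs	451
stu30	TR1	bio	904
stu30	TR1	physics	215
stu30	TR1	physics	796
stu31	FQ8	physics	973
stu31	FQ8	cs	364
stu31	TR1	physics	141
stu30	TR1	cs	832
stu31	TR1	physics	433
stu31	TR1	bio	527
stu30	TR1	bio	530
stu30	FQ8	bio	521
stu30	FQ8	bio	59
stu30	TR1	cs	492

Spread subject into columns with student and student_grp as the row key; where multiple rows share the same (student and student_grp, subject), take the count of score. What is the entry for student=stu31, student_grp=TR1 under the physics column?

3

Rows with student=stu31, student_grp=TR1 and subject=physics: score values are 903, 141, 433.
3 rows match — count = 3.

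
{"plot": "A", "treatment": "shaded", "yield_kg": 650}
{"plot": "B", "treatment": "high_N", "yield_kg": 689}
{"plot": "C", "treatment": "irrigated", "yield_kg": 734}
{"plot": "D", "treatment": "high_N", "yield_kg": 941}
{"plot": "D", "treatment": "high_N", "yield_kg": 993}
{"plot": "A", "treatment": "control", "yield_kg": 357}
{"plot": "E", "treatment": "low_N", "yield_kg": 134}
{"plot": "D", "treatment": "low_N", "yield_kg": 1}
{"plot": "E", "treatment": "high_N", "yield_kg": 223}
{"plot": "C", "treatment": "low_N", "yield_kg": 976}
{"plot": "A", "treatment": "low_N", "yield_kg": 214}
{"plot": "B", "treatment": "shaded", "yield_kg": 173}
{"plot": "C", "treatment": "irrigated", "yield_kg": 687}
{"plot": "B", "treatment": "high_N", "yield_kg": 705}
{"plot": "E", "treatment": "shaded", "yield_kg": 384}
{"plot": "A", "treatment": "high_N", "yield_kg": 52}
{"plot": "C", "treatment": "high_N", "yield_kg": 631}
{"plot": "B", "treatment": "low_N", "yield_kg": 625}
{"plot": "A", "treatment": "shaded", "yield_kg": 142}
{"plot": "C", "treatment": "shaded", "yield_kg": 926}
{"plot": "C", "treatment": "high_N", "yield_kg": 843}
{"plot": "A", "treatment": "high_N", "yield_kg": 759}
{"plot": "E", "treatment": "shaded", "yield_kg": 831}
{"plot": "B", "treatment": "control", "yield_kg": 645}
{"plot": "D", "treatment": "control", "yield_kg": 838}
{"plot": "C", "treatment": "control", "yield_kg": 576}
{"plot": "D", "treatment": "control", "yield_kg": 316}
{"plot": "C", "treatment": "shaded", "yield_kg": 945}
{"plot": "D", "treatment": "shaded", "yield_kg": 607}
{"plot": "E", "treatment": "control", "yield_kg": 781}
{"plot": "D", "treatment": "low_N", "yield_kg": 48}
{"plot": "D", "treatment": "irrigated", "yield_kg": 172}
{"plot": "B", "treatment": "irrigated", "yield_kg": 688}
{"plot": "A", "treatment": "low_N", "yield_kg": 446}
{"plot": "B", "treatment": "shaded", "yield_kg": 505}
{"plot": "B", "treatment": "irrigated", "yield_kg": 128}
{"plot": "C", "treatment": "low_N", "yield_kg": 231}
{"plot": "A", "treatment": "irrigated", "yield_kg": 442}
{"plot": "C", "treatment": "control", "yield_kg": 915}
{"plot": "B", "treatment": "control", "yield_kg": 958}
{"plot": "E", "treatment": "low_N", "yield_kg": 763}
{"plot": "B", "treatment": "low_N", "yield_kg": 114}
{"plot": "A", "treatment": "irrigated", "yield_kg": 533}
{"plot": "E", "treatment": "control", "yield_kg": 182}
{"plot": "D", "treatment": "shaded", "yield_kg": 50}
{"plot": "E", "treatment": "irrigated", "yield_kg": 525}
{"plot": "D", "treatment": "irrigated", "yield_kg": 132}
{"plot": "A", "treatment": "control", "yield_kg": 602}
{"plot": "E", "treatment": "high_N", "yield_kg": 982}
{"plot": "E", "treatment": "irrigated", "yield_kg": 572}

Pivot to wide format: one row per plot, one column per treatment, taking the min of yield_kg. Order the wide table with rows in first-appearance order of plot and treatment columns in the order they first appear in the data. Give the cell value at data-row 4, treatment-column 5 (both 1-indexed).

1

With rows in first-appearance order of plot, row 4 is plot=D. treatment columns in first-appearance order: shaded, high_N, irrigated, control, low_N; column 5 is low_N.
Long rows with plot=D, treatment=low_N: min(1, 48) = 1.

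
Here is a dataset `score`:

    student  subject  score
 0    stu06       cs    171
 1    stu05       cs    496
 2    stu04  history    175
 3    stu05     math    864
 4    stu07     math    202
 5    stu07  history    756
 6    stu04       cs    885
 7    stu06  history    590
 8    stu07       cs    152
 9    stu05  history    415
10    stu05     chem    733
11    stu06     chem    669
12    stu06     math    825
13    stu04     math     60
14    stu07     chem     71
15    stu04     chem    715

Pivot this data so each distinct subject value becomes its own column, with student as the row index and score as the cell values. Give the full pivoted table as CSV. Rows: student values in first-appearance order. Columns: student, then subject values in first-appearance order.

Columns: student plus the 4 distinct subject values (cs, history, math, chem).
For example, row stu06 column cs takes score=171 from the long row (stu06, cs).

student,cs,history,math,chem
stu06,171,590,825,669
stu05,496,415,864,733
stu04,885,175,60,715
stu07,152,756,202,71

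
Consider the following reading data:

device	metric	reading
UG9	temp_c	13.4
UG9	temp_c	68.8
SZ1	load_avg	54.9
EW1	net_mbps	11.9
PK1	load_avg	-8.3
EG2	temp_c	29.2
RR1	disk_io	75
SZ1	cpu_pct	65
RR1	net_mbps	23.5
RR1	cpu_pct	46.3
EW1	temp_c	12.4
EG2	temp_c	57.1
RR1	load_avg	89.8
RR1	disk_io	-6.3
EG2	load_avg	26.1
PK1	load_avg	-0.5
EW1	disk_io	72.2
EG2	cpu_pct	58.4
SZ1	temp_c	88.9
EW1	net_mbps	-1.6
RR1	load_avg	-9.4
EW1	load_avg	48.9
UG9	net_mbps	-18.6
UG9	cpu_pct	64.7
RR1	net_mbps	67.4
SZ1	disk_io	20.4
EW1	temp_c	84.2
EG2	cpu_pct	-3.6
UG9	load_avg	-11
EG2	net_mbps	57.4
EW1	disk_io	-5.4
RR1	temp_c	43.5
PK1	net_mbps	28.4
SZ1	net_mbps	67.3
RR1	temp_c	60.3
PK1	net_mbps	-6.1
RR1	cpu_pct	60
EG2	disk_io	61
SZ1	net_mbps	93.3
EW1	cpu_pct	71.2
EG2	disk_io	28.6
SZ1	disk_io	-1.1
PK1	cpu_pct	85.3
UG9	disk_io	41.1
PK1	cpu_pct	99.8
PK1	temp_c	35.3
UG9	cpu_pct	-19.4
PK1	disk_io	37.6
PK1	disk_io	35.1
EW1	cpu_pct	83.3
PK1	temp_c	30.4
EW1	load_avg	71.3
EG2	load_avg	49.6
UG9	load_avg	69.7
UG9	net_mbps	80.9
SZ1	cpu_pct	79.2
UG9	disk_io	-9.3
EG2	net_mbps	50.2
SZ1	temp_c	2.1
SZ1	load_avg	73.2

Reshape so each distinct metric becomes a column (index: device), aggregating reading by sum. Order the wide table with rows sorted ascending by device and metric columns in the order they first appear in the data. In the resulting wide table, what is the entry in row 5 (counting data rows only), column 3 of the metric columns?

With rows sorted ascending by device, row 5 is device=SZ1. metric columns in first-appearance order: temp_c, load_avg, net_mbps, disk_io, cpu_pct; column 3 is net_mbps.
Long rows with device=SZ1, metric=net_mbps: 67.3 + 93.3 = 160.6.

160.6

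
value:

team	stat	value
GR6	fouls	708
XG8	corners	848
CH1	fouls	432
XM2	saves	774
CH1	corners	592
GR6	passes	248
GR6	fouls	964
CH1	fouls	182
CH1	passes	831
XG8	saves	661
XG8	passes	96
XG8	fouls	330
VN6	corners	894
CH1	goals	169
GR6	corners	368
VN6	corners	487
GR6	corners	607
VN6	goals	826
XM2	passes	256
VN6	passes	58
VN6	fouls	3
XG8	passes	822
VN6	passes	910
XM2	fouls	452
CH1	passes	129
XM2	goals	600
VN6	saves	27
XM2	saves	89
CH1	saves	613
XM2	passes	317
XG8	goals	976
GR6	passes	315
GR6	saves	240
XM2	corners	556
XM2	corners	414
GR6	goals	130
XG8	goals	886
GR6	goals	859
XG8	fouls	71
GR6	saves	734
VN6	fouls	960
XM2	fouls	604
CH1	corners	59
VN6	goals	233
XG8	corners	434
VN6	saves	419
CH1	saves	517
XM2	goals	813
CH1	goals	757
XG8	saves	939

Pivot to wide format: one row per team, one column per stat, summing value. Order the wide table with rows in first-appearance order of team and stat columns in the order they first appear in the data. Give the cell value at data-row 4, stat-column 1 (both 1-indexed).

1056

With rows in first-appearance order of team, row 4 is team=XM2. stat columns in first-appearance order: fouls, corners, saves, passes, goals; column 1 is fouls.
Long rows with team=XM2, stat=fouls: 452 + 604 = 1056.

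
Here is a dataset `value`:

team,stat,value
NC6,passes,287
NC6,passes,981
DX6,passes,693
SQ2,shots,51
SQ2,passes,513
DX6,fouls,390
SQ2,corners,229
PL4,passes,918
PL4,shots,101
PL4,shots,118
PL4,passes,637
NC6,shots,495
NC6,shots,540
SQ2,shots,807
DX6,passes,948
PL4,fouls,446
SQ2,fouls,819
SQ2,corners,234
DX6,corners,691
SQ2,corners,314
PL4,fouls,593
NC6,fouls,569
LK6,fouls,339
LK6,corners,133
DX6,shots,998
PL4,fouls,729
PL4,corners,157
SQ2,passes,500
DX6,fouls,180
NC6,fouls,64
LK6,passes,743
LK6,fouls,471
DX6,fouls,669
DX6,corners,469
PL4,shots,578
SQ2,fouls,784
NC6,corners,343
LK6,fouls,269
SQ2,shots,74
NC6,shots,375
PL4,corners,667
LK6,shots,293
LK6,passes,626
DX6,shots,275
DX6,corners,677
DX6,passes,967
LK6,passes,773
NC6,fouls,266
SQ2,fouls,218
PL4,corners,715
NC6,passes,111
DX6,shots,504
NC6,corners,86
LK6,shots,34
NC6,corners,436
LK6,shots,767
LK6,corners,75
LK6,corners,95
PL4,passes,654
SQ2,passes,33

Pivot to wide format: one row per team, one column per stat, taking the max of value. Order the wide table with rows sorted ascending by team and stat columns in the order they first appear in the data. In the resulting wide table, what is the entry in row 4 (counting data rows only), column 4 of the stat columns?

With rows sorted ascending by team, row 4 is team=PL4. stat columns in first-appearance order: passes, shots, fouls, corners; column 4 is corners.
Long rows with team=PL4, stat=corners: max(157, 667, 715) = 715.

715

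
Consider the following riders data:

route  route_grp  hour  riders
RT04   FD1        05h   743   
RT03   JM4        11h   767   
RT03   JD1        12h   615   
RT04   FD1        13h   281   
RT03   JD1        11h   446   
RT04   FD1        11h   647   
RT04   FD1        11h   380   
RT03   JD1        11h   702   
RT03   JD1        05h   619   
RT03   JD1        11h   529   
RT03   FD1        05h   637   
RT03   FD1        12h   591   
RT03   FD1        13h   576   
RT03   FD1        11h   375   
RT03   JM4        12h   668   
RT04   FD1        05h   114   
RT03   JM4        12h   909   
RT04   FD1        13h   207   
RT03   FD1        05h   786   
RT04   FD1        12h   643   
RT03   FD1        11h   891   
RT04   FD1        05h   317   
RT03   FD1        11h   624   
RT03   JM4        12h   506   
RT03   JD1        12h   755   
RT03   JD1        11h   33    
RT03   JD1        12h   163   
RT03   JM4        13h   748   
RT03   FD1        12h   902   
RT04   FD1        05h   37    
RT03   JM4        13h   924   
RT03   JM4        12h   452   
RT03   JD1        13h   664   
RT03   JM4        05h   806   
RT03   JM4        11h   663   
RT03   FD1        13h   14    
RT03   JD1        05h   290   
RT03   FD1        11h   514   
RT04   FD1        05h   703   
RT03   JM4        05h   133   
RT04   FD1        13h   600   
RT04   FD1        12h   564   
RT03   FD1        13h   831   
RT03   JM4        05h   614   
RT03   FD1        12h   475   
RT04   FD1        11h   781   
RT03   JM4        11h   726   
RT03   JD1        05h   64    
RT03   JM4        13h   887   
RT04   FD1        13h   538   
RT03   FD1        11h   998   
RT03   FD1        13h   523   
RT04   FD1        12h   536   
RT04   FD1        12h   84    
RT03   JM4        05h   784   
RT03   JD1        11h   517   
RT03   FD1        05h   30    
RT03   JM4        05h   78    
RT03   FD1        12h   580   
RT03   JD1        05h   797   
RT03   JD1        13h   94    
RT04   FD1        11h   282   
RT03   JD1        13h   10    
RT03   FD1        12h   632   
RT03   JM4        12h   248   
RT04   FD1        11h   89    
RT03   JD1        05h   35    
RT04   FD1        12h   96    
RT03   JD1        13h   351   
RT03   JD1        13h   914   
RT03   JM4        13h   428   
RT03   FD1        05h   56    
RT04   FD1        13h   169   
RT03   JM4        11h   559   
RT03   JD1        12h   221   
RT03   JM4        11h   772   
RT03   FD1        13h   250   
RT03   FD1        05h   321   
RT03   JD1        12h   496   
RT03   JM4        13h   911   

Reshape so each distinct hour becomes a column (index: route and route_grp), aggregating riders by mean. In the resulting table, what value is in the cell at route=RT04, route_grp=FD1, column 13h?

359

Rows with route=RT04, route_grp=FD1 and hour=13h: riders values are 281, 207, 600, 538, 169.
(281 + 207 + 600 + 538 + 169) / 5 = 359.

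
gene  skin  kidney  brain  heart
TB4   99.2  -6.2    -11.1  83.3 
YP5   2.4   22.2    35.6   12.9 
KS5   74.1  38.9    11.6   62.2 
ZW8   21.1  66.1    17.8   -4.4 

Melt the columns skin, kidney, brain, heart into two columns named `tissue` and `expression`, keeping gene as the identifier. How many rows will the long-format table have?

16

4 gene values × 4 melted columns = 16 rows.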